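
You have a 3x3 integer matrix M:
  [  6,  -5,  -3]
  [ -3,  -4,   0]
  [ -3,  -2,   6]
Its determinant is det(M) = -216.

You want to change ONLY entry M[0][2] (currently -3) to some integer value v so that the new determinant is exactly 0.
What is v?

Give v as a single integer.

det is linear in entry M[0][2]: det = old_det + (v - -3) * C_02
Cofactor C_02 = -6
Want det = 0: -216 + (v - -3) * -6 = 0
  (v - -3) = 216 / -6 = -36
  v = -3 + (-36) = -39

Answer: -39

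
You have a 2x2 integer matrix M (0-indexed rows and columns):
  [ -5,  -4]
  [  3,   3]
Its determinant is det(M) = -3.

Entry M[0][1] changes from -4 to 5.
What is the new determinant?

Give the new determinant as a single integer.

Answer: -30

Derivation:
det is linear in row 0: changing M[0][1] by delta changes det by delta * cofactor(0,1).
Cofactor C_01 = (-1)^(0+1) * minor(0,1) = -3
Entry delta = 5 - -4 = 9
Det delta = 9 * -3 = -27
New det = -3 + -27 = -30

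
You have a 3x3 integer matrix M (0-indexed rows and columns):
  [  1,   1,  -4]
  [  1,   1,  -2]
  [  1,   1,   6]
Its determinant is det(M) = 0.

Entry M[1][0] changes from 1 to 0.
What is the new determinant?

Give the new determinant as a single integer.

det is linear in row 1: changing M[1][0] by delta changes det by delta * cofactor(1,0).
Cofactor C_10 = (-1)^(1+0) * minor(1,0) = -10
Entry delta = 0 - 1 = -1
Det delta = -1 * -10 = 10
New det = 0 + 10 = 10

Answer: 10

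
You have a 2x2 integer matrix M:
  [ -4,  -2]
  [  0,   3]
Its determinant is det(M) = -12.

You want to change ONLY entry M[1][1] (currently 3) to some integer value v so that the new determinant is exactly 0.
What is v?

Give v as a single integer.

det is linear in entry M[1][1]: det = old_det + (v - 3) * C_11
Cofactor C_11 = -4
Want det = 0: -12 + (v - 3) * -4 = 0
  (v - 3) = 12 / -4 = -3
  v = 3 + (-3) = 0

Answer: 0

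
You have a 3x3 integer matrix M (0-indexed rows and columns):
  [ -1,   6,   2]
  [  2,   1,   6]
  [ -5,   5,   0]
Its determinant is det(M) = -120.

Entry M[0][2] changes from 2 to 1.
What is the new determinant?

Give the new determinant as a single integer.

Answer: -135

Derivation:
det is linear in row 0: changing M[0][2] by delta changes det by delta * cofactor(0,2).
Cofactor C_02 = (-1)^(0+2) * minor(0,2) = 15
Entry delta = 1 - 2 = -1
Det delta = -1 * 15 = -15
New det = -120 + -15 = -135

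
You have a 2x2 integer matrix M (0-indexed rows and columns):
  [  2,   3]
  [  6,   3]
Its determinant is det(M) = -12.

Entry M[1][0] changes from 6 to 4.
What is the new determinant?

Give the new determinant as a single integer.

Answer: -6

Derivation:
det is linear in row 1: changing M[1][0] by delta changes det by delta * cofactor(1,0).
Cofactor C_10 = (-1)^(1+0) * minor(1,0) = -3
Entry delta = 4 - 6 = -2
Det delta = -2 * -3 = 6
New det = -12 + 6 = -6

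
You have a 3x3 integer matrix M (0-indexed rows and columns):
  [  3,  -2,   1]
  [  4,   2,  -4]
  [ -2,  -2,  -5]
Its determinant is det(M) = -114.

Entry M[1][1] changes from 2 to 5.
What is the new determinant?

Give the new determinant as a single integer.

Answer: -153

Derivation:
det is linear in row 1: changing M[1][1] by delta changes det by delta * cofactor(1,1).
Cofactor C_11 = (-1)^(1+1) * minor(1,1) = -13
Entry delta = 5 - 2 = 3
Det delta = 3 * -13 = -39
New det = -114 + -39 = -153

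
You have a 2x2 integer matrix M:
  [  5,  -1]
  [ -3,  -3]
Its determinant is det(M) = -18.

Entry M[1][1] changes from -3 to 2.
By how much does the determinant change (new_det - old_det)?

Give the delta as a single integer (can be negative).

Cofactor C_11 = 5
Entry delta = 2 - -3 = 5
Det delta = entry_delta * cofactor = 5 * 5 = 25

Answer: 25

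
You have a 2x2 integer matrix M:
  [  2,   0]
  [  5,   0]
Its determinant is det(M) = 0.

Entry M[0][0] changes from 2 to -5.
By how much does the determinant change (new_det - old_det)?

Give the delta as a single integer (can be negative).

Cofactor C_00 = 0
Entry delta = -5 - 2 = -7
Det delta = entry_delta * cofactor = -7 * 0 = 0

Answer: 0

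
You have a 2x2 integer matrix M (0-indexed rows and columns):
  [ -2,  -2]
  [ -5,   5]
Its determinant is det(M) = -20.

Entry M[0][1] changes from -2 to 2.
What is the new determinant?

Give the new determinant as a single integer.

Answer: 0

Derivation:
det is linear in row 0: changing M[0][1] by delta changes det by delta * cofactor(0,1).
Cofactor C_01 = (-1)^(0+1) * minor(0,1) = 5
Entry delta = 2 - -2 = 4
Det delta = 4 * 5 = 20
New det = -20 + 20 = 0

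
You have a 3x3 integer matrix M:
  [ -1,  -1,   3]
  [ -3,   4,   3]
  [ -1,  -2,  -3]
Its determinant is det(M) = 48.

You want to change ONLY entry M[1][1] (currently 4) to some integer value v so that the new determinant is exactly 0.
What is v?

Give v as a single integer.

Answer: -4

Derivation:
det is linear in entry M[1][1]: det = old_det + (v - 4) * C_11
Cofactor C_11 = 6
Want det = 0: 48 + (v - 4) * 6 = 0
  (v - 4) = -48 / 6 = -8
  v = 4 + (-8) = -4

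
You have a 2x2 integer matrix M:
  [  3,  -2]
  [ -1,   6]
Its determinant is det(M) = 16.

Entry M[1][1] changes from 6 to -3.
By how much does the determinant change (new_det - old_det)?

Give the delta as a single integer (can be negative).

Cofactor C_11 = 3
Entry delta = -3 - 6 = -9
Det delta = entry_delta * cofactor = -9 * 3 = -27

Answer: -27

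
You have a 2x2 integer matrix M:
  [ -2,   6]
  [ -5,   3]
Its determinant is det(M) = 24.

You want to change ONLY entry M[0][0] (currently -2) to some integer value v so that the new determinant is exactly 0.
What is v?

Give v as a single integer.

det is linear in entry M[0][0]: det = old_det + (v - -2) * C_00
Cofactor C_00 = 3
Want det = 0: 24 + (v - -2) * 3 = 0
  (v - -2) = -24 / 3 = -8
  v = -2 + (-8) = -10

Answer: -10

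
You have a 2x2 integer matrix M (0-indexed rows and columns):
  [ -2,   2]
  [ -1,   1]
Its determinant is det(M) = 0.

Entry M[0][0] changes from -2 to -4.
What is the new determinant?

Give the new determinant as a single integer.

det is linear in row 0: changing M[0][0] by delta changes det by delta * cofactor(0,0).
Cofactor C_00 = (-1)^(0+0) * minor(0,0) = 1
Entry delta = -4 - -2 = -2
Det delta = -2 * 1 = -2
New det = 0 + -2 = -2

Answer: -2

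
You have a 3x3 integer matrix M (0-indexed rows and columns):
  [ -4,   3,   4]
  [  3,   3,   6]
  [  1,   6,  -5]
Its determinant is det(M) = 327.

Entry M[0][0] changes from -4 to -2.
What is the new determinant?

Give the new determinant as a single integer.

Answer: 225

Derivation:
det is linear in row 0: changing M[0][0] by delta changes det by delta * cofactor(0,0).
Cofactor C_00 = (-1)^(0+0) * minor(0,0) = -51
Entry delta = -2 - -4 = 2
Det delta = 2 * -51 = -102
New det = 327 + -102 = 225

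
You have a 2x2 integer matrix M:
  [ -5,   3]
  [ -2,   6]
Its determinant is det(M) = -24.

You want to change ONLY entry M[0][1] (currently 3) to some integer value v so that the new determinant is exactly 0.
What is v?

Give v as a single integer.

Answer: 15

Derivation:
det is linear in entry M[0][1]: det = old_det + (v - 3) * C_01
Cofactor C_01 = 2
Want det = 0: -24 + (v - 3) * 2 = 0
  (v - 3) = 24 / 2 = 12
  v = 3 + (12) = 15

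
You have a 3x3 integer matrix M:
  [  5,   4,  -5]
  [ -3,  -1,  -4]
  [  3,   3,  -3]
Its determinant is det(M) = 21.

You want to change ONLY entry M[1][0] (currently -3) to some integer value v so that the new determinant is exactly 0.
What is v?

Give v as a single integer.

det is linear in entry M[1][0]: det = old_det + (v - -3) * C_10
Cofactor C_10 = -3
Want det = 0: 21 + (v - -3) * -3 = 0
  (v - -3) = -21 / -3 = 7
  v = -3 + (7) = 4

Answer: 4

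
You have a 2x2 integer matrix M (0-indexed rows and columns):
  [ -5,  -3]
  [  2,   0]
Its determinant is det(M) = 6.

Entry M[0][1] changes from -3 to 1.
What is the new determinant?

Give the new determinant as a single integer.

Answer: -2

Derivation:
det is linear in row 0: changing M[0][1] by delta changes det by delta * cofactor(0,1).
Cofactor C_01 = (-1)^(0+1) * minor(0,1) = -2
Entry delta = 1 - -3 = 4
Det delta = 4 * -2 = -8
New det = 6 + -8 = -2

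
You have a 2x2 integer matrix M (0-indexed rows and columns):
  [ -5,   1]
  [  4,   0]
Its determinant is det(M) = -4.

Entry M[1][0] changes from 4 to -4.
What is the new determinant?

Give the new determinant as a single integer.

Answer: 4

Derivation:
det is linear in row 1: changing M[1][0] by delta changes det by delta * cofactor(1,0).
Cofactor C_10 = (-1)^(1+0) * minor(1,0) = -1
Entry delta = -4 - 4 = -8
Det delta = -8 * -1 = 8
New det = -4 + 8 = 4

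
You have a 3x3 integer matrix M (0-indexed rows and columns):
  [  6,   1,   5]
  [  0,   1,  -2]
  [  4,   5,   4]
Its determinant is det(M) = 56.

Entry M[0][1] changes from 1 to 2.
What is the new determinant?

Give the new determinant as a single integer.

Answer: 48

Derivation:
det is linear in row 0: changing M[0][1] by delta changes det by delta * cofactor(0,1).
Cofactor C_01 = (-1)^(0+1) * minor(0,1) = -8
Entry delta = 2 - 1 = 1
Det delta = 1 * -8 = -8
New det = 56 + -8 = 48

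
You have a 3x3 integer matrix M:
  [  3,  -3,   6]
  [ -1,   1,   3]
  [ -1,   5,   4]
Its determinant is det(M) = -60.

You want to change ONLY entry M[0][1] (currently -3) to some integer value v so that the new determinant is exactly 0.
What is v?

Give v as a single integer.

Answer: 57

Derivation:
det is linear in entry M[0][1]: det = old_det + (v - -3) * C_01
Cofactor C_01 = 1
Want det = 0: -60 + (v - -3) * 1 = 0
  (v - -3) = 60 / 1 = 60
  v = -3 + (60) = 57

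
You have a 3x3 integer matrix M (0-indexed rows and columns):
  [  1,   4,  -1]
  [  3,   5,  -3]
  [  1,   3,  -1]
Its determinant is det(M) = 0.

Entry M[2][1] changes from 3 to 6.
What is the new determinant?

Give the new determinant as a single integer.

Answer: 0

Derivation:
det is linear in row 2: changing M[2][1] by delta changes det by delta * cofactor(2,1).
Cofactor C_21 = (-1)^(2+1) * minor(2,1) = 0
Entry delta = 6 - 3 = 3
Det delta = 3 * 0 = 0
New det = 0 + 0 = 0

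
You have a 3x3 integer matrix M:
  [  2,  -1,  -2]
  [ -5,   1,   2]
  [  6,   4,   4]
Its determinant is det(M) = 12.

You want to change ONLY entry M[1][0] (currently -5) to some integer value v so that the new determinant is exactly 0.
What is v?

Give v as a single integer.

Answer: -2

Derivation:
det is linear in entry M[1][0]: det = old_det + (v - -5) * C_10
Cofactor C_10 = -4
Want det = 0: 12 + (v - -5) * -4 = 0
  (v - -5) = -12 / -4 = 3
  v = -5 + (3) = -2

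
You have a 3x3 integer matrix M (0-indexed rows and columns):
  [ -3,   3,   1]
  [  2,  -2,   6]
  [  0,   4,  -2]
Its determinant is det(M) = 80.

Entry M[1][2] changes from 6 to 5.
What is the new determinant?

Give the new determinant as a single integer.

det is linear in row 1: changing M[1][2] by delta changes det by delta * cofactor(1,2).
Cofactor C_12 = (-1)^(1+2) * minor(1,2) = 12
Entry delta = 5 - 6 = -1
Det delta = -1 * 12 = -12
New det = 80 + -12 = 68

Answer: 68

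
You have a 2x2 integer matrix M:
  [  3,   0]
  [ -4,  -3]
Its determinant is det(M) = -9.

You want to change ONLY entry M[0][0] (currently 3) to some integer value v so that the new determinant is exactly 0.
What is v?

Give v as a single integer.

Answer: 0

Derivation:
det is linear in entry M[0][0]: det = old_det + (v - 3) * C_00
Cofactor C_00 = -3
Want det = 0: -9 + (v - 3) * -3 = 0
  (v - 3) = 9 / -3 = -3
  v = 3 + (-3) = 0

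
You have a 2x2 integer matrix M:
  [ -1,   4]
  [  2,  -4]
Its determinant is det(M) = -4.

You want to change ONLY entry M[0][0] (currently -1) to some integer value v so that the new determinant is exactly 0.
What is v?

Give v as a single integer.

det is linear in entry M[0][0]: det = old_det + (v - -1) * C_00
Cofactor C_00 = -4
Want det = 0: -4 + (v - -1) * -4 = 0
  (v - -1) = 4 / -4 = -1
  v = -1 + (-1) = -2

Answer: -2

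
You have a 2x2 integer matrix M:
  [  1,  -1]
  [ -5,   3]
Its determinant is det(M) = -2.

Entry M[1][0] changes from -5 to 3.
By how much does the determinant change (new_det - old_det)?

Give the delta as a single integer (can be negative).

Answer: 8

Derivation:
Cofactor C_10 = 1
Entry delta = 3 - -5 = 8
Det delta = entry_delta * cofactor = 8 * 1 = 8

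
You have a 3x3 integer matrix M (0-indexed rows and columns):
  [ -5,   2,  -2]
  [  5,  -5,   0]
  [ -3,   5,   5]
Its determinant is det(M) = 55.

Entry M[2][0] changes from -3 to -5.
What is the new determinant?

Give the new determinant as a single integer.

Answer: 75

Derivation:
det is linear in row 2: changing M[2][0] by delta changes det by delta * cofactor(2,0).
Cofactor C_20 = (-1)^(2+0) * minor(2,0) = -10
Entry delta = -5 - -3 = -2
Det delta = -2 * -10 = 20
New det = 55 + 20 = 75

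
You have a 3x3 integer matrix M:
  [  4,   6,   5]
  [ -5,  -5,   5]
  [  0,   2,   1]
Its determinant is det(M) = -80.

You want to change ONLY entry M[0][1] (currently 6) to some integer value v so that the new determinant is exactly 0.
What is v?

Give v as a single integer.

Answer: 22

Derivation:
det is linear in entry M[0][1]: det = old_det + (v - 6) * C_01
Cofactor C_01 = 5
Want det = 0: -80 + (v - 6) * 5 = 0
  (v - 6) = 80 / 5 = 16
  v = 6 + (16) = 22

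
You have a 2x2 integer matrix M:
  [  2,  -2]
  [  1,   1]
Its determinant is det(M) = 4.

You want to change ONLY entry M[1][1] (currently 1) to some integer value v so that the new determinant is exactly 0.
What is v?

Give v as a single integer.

Answer: -1

Derivation:
det is linear in entry M[1][1]: det = old_det + (v - 1) * C_11
Cofactor C_11 = 2
Want det = 0: 4 + (v - 1) * 2 = 0
  (v - 1) = -4 / 2 = -2
  v = 1 + (-2) = -1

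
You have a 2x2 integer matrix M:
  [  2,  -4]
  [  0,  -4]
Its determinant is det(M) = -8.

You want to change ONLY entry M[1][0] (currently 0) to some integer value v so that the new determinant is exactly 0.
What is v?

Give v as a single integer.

Answer: 2

Derivation:
det is linear in entry M[1][0]: det = old_det + (v - 0) * C_10
Cofactor C_10 = 4
Want det = 0: -8 + (v - 0) * 4 = 0
  (v - 0) = 8 / 4 = 2
  v = 0 + (2) = 2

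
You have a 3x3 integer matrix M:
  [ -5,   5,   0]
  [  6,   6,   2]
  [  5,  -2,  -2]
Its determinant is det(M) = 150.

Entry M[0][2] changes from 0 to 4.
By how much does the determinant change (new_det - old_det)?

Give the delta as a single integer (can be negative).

Answer: -168

Derivation:
Cofactor C_02 = -42
Entry delta = 4 - 0 = 4
Det delta = entry_delta * cofactor = 4 * -42 = -168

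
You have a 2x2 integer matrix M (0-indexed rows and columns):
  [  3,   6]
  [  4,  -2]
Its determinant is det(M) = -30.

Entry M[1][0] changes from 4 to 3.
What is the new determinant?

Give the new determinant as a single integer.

det is linear in row 1: changing M[1][0] by delta changes det by delta * cofactor(1,0).
Cofactor C_10 = (-1)^(1+0) * minor(1,0) = -6
Entry delta = 3 - 4 = -1
Det delta = -1 * -6 = 6
New det = -30 + 6 = -24

Answer: -24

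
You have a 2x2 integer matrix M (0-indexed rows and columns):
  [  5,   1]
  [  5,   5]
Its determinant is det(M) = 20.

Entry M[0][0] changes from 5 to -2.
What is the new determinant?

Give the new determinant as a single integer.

Answer: -15

Derivation:
det is linear in row 0: changing M[0][0] by delta changes det by delta * cofactor(0,0).
Cofactor C_00 = (-1)^(0+0) * minor(0,0) = 5
Entry delta = -2 - 5 = -7
Det delta = -7 * 5 = -35
New det = 20 + -35 = -15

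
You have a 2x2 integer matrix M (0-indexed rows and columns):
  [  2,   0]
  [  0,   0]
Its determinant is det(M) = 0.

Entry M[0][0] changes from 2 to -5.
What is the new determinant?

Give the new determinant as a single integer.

det is linear in row 0: changing M[0][0] by delta changes det by delta * cofactor(0,0).
Cofactor C_00 = (-1)^(0+0) * minor(0,0) = 0
Entry delta = -5 - 2 = -7
Det delta = -7 * 0 = 0
New det = 0 + 0 = 0

Answer: 0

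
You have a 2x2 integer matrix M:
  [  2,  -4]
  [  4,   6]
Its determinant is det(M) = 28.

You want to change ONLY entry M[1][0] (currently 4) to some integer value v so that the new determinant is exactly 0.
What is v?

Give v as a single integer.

det is linear in entry M[1][0]: det = old_det + (v - 4) * C_10
Cofactor C_10 = 4
Want det = 0: 28 + (v - 4) * 4 = 0
  (v - 4) = -28 / 4 = -7
  v = 4 + (-7) = -3

Answer: -3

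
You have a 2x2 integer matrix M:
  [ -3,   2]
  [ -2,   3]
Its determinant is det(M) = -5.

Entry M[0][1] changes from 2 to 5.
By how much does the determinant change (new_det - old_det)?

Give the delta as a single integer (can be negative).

Cofactor C_01 = 2
Entry delta = 5 - 2 = 3
Det delta = entry_delta * cofactor = 3 * 2 = 6

Answer: 6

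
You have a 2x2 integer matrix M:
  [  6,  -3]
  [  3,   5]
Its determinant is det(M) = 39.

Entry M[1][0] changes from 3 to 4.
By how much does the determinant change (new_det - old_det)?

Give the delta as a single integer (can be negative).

Cofactor C_10 = 3
Entry delta = 4 - 3 = 1
Det delta = entry_delta * cofactor = 1 * 3 = 3

Answer: 3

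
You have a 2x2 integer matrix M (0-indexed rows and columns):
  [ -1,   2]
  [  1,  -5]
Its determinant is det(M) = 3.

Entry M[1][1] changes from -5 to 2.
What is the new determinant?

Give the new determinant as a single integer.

Answer: -4

Derivation:
det is linear in row 1: changing M[1][1] by delta changes det by delta * cofactor(1,1).
Cofactor C_11 = (-1)^(1+1) * minor(1,1) = -1
Entry delta = 2 - -5 = 7
Det delta = 7 * -1 = -7
New det = 3 + -7 = -4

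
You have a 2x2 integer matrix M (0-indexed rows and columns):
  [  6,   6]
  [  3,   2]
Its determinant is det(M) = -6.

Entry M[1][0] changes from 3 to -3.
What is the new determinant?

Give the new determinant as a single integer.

Answer: 30

Derivation:
det is linear in row 1: changing M[1][0] by delta changes det by delta * cofactor(1,0).
Cofactor C_10 = (-1)^(1+0) * minor(1,0) = -6
Entry delta = -3 - 3 = -6
Det delta = -6 * -6 = 36
New det = -6 + 36 = 30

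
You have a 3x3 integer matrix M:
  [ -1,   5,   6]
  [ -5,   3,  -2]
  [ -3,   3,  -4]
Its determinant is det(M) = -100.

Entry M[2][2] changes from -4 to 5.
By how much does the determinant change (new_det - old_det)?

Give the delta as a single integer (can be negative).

Answer: 198

Derivation:
Cofactor C_22 = 22
Entry delta = 5 - -4 = 9
Det delta = entry_delta * cofactor = 9 * 22 = 198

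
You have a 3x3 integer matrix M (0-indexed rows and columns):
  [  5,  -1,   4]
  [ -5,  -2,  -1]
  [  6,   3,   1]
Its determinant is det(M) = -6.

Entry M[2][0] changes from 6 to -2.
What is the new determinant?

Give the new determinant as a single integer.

Answer: -78

Derivation:
det is linear in row 2: changing M[2][0] by delta changes det by delta * cofactor(2,0).
Cofactor C_20 = (-1)^(2+0) * minor(2,0) = 9
Entry delta = -2 - 6 = -8
Det delta = -8 * 9 = -72
New det = -6 + -72 = -78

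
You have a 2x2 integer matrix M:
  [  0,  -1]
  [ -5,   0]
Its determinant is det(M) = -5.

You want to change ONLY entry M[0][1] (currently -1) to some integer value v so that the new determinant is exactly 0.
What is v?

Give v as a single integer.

Answer: 0

Derivation:
det is linear in entry M[0][1]: det = old_det + (v - -1) * C_01
Cofactor C_01 = 5
Want det = 0: -5 + (v - -1) * 5 = 0
  (v - -1) = 5 / 5 = 1
  v = -1 + (1) = 0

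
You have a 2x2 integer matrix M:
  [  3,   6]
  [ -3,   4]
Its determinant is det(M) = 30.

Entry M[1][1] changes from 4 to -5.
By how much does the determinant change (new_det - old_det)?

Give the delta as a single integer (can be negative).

Answer: -27

Derivation:
Cofactor C_11 = 3
Entry delta = -5 - 4 = -9
Det delta = entry_delta * cofactor = -9 * 3 = -27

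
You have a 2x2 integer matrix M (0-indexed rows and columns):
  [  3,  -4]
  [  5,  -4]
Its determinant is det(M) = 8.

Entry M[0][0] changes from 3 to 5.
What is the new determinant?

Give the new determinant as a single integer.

det is linear in row 0: changing M[0][0] by delta changes det by delta * cofactor(0,0).
Cofactor C_00 = (-1)^(0+0) * minor(0,0) = -4
Entry delta = 5 - 3 = 2
Det delta = 2 * -4 = -8
New det = 8 + -8 = 0

Answer: 0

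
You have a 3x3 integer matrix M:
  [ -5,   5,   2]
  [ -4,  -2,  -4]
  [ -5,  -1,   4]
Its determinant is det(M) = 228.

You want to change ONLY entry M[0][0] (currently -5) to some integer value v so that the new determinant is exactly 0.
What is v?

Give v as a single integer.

det is linear in entry M[0][0]: det = old_det + (v - -5) * C_00
Cofactor C_00 = -12
Want det = 0: 228 + (v - -5) * -12 = 0
  (v - -5) = -228 / -12 = 19
  v = -5 + (19) = 14

Answer: 14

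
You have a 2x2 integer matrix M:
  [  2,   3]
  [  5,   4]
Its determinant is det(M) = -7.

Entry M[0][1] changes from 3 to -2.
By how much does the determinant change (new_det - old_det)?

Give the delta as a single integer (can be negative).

Cofactor C_01 = -5
Entry delta = -2 - 3 = -5
Det delta = entry_delta * cofactor = -5 * -5 = 25

Answer: 25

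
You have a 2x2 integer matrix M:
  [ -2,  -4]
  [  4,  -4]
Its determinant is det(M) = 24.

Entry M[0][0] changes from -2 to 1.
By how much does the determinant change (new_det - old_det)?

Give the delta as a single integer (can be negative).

Answer: -12

Derivation:
Cofactor C_00 = -4
Entry delta = 1 - -2 = 3
Det delta = entry_delta * cofactor = 3 * -4 = -12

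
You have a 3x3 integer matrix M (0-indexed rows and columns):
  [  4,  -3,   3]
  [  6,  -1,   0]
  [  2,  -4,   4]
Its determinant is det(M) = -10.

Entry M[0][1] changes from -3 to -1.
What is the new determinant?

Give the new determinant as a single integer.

det is linear in row 0: changing M[0][1] by delta changes det by delta * cofactor(0,1).
Cofactor C_01 = (-1)^(0+1) * minor(0,1) = -24
Entry delta = -1 - -3 = 2
Det delta = 2 * -24 = -48
New det = -10 + -48 = -58

Answer: -58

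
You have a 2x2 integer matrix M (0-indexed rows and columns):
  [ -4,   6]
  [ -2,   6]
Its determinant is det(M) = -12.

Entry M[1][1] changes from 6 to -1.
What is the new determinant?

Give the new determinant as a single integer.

det is linear in row 1: changing M[1][1] by delta changes det by delta * cofactor(1,1).
Cofactor C_11 = (-1)^(1+1) * minor(1,1) = -4
Entry delta = -1 - 6 = -7
Det delta = -7 * -4 = 28
New det = -12 + 28 = 16

Answer: 16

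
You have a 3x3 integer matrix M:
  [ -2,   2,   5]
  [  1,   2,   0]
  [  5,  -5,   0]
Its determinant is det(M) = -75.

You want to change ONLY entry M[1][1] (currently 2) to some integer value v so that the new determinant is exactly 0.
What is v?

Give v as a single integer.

Answer: -1

Derivation:
det is linear in entry M[1][1]: det = old_det + (v - 2) * C_11
Cofactor C_11 = -25
Want det = 0: -75 + (v - 2) * -25 = 0
  (v - 2) = 75 / -25 = -3
  v = 2 + (-3) = -1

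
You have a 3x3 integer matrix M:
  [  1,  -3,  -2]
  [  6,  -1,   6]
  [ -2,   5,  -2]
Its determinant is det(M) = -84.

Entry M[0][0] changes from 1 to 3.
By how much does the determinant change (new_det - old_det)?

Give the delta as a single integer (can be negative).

Cofactor C_00 = -28
Entry delta = 3 - 1 = 2
Det delta = entry_delta * cofactor = 2 * -28 = -56

Answer: -56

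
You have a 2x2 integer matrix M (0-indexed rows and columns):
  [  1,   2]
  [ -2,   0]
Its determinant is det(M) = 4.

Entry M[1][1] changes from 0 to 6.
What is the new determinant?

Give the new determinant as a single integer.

Answer: 10

Derivation:
det is linear in row 1: changing M[1][1] by delta changes det by delta * cofactor(1,1).
Cofactor C_11 = (-1)^(1+1) * minor(1,1) = 1
Entry delta = 6 - 0 = 6
Det delta = 6 * 1 = 6
New det = 4 + 6 = 10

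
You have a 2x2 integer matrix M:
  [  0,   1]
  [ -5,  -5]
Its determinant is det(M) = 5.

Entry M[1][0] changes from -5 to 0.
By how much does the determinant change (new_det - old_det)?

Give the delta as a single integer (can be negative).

Cofactor C_10 = -1
Entry delta = 0 - -5 = 5
Det delta = entry_delta * cofactor = 5 * -1 = -5

Answer: -5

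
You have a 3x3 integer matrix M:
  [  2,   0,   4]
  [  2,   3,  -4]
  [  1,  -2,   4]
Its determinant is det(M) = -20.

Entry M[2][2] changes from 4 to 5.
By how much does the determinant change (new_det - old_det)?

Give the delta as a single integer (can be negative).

Answer: 6

Derivation:
Cofactor C_22 = 6
Entry delta = 5 - 4 = 1
Det delta = entry_delta * cofactor = 1 * 6 = 6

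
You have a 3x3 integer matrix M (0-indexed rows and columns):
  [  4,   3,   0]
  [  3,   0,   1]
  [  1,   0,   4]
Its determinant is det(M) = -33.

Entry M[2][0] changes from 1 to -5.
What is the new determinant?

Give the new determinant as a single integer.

Answer: -51

Derivation:
det is linear in row 2: changing M[2][0] by delta changes det by delta * cofactor(2,0).
Cofactor C_20 = (-1)^(2+0) * minor(2,0) = 3
Entry delta = -5 - 1 = -6
Det delta = -6 * 3 = -18
New det = -33 + -18 = -51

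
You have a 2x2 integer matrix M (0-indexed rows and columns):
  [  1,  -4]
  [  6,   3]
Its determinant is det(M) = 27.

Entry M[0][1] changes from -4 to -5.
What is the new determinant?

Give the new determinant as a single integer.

det is linear in row 0: changing M[0][1] by delta changes det by delta * cofactor(0,1).
Cofactor C_01 = (-1)^(0+1) * minor(0,1) = -6
Entry delta = -5 - -4 = -1
Det delta = -1 * -6 = 6
New det = 27 + 6 = 33

Answer: 33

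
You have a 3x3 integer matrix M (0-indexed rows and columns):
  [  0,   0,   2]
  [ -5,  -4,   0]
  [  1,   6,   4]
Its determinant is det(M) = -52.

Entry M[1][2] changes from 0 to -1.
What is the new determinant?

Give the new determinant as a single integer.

det is linear in row 1: changing M[1][2] by delta changes det by delta * cofactor(1,2).
Cofactor C_12 = (-1)^(1+2) * minor(1,2) = 0
Entry delta = -1 - 0 = -1
Det delta = -1 * 0 = 0
New det = -52 + 0 = -52

Answer: -52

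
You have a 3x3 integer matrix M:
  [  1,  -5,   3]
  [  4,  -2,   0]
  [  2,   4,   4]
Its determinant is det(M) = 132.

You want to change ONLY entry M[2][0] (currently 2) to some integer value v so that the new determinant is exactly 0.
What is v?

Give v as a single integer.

det is linear in entry M[2][0]: det = old_det + (v - 2) * C_20
Cofactor C_20 = 6
Want det = 0: 132 + (v - 2) * 6 = 0
  (v - 2) = -132 / 6 = -22
  v = 2 + (-22) = -20

Answer: -20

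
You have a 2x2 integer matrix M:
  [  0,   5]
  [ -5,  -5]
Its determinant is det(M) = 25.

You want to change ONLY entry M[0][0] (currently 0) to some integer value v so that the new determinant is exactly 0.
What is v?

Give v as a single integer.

det is linear in entry M[0][0]: det = old_det + (v - 0) * C_00
Cofactor C_00 = -5
Want det = 0: 25 + (v - 0) * -5 = 0
  (v - 0) = -25 / -5 = 5
  v = 0 + (5) = 5

Answer: 5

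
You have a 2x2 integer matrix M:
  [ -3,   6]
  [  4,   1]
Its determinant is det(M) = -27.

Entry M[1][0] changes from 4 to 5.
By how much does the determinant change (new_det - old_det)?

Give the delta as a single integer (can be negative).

Cofactor C_10 = -6
Entry delta = 5 - 4 = 1
Det delta = entry_delta * cofactor = 1 * -6 = -6

Answer: -6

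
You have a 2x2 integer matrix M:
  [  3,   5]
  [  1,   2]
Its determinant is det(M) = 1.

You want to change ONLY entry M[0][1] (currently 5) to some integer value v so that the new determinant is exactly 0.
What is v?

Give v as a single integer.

Answer: 6

Derivation:
det is linear in entry M[0][1]: det = old_det + (v - 5) * C_01
Cofactor C_01 = -1
Want det = 0: 1 + (v - 5) * -1 = 0
  (v - 5) = -1 / -1 = 1
  v = 5 + (1) = 6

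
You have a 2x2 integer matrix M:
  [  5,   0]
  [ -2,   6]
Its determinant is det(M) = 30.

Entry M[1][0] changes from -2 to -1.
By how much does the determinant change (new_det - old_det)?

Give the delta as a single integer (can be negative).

Cofactor C_10 = 0
Entry delta = -1 - -2 = 1
Det delta = entry_delta * cofactor = 1 * 0 = 0

Answer: 0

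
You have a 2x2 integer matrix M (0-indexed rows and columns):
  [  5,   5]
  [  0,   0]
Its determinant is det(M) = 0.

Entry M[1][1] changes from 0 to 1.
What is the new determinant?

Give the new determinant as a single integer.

det is linear in row 1: changing M[1][1] by delta changes det by delta * cofactor(1,1).
Cofactor C_11 = (-1)^(1+1) * minor(1,1) = 5
Entry delta = 1 - 0 = 1
Det delta = 1 * 5 = 5
New det = 0 + 5 = 5

Answer: 5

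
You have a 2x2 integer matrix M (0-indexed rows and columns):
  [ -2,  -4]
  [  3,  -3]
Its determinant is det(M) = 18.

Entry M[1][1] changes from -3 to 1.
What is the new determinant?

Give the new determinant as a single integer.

det is linear in row 1: changing M[1][1] by delta changes det by delta * cofactor(1,1).
Cofactor C_11 = (-1)^(1+1) * minor(1,1) = -2
Entry delta = 1 - -3 = 4
Det delta = 4 * -2 = -8
New det = 18 + -8 = 10

Answer: 10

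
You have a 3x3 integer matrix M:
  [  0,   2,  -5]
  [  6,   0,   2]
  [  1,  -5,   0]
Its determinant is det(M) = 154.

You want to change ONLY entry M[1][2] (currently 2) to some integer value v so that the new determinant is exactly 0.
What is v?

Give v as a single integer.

Answer: -75

Derivation:
det is linear in entry M[1][2]: det = old_det + (v - 2) * C_12
Cofactor C_12 = 2
Want det = 0: 154 + (v - 2) * 2 = 0
  (v - 2) = -154 / 2 = -77
  v = 2 + (-77) = -75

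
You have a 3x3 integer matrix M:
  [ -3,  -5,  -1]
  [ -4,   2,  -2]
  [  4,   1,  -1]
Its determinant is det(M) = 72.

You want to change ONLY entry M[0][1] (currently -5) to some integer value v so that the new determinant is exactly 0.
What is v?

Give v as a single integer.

Answer: 1

Derivation:
det is linear in entry M[0][1]: det = old_det + (v - -5) * C_01
Cofactor C_01 = -12
Want det = 0: 72 + (v - -5) * -12 = 0
  (v - -5) = -72 / -12 = 6
  v = -5 + (6) = 1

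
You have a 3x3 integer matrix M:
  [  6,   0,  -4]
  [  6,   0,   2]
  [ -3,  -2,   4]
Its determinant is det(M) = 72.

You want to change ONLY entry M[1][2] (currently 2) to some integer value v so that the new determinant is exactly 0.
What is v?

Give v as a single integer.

det is linear in entry M[1][2]: det = old_det + (v - 2) * C_12
Cofactor C_12 = 12
Want det = 0: 72 + (v - 2) * 12 = 0
  (v - 2) = -72 / 12 = -6
  v = 2 + (-6) = -4

Answer: -4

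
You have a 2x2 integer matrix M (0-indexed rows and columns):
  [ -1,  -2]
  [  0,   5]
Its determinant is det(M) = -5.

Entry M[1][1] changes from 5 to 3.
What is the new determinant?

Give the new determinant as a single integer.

Answer: -3

Derivation:
det is linear in row 1: changing M[1][1] by delta changes det by delta * cofactor(1,1).
Cofactor C_11 = (-1)^(1+1) * minor(1,1) = -1
Entry delta = 3 - 5 = -2
Det delta = -2 * -1 = 2
New det = -5 + 2 = -3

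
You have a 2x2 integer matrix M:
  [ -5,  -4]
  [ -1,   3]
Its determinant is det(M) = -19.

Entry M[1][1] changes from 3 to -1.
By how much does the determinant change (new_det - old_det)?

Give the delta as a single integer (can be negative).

Answer: 20

Derivation:
Cofactor C_11 = -5
Entry delta = -1 - 3 = -4
Det delta = entry_delta * cofactor = -4 * -5 = 20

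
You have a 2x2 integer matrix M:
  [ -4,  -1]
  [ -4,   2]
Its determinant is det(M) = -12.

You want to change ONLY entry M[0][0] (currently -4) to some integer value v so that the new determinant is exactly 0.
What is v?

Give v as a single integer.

Answer: 2

Derivation:
det is linear in entry M[0][0]: det = old_det + (v - -4) * C_00
Cofactor C_00 = 2
Want det = 0: -12 + (v - -4) * 2 = 0
  (v - -4) = 12 / 2 = 6
  v = -4 + (6) = 2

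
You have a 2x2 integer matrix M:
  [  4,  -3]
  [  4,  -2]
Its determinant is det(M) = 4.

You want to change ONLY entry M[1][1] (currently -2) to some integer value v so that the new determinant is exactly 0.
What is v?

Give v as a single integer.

det is linear in entry M[1][1]: det = old_det + (v - -2) * C_11
Cofactor C_11 = 4
Want det = 0: 4 + (v - -2) * 4 = 0
  (v - -2) = -4 / 4 = -1
  v = -2 + (-1) = -3

Answer: -3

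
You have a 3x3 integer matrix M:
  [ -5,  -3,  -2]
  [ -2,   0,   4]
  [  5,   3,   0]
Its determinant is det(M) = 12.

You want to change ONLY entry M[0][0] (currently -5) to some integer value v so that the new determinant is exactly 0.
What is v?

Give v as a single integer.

det is linear in entry M[0][0]: det = old_det + (v - -5) * C_00
Cofactor C_00 = -12
Want det = 0: 12 + (v - -5) * -12 = 0
  (v - -5) = -12 / -12 = 1
  v = -5 + (1) = -4

Answer: -4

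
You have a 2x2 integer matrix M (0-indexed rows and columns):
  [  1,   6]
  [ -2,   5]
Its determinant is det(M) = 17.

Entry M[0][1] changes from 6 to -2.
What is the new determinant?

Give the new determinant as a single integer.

Answer: 1

Derivation:
det is linear in row 0: changing M[0][1] by delta changes det by delta * cofactor(0,1).
Cofactor C_01 = (-1)^(0+1) * minor(0,1) = 2
Entry delta = -2 - 6 = -8
Det delta = -8 * 2 = -16
New det = 17 + -16 = 1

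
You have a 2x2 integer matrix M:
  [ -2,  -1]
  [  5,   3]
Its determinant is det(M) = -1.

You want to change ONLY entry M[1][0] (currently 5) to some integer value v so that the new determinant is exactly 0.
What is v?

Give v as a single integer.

det is linear in entry M[1][0]: det = old_det + (v - 5) * C_10
Cofactor C_10 = 1
Want det = 0: -1 + (v - 5) * 1 = 0
  (v - 5) = 1 / 1 = 1
  v = 5 + (1) = 6

Answer: 6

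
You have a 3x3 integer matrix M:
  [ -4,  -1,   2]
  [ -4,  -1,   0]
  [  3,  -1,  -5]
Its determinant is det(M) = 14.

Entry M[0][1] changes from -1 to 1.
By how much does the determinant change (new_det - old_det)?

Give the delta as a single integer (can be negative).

Answer: -40

Derivation:
Cofactor C_01 = -20
Entry delta = 1 - -1 = 2
Det delta = entry_delta * cofactor = 2 * -20 = -40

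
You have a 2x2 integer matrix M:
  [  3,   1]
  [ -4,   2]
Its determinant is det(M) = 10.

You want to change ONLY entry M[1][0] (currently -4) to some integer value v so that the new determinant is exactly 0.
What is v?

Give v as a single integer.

det is linear in entry M[1][0]: det = old_det + (v - -4) * C_10
Cofactor C_10 = -1
Want det = 0: 10 + (v - -4) * -1 = 0
  (v - -4) = -10 / -1 = 10
  v = -4 + (10) = 6

Answer: 6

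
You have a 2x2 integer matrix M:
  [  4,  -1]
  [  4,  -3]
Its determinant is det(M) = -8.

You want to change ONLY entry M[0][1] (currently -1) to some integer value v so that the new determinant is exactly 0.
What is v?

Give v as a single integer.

det is linear in entry M[0][1]: det = old_det + (v - -1) * C_01
Cofactor C_01 = -4
Want det = 0: -8 + (v - -1) * -4 = 0
  (v - -1) = 8 / -4 = -2
  v = -1 + (-2) = -3

Answer: -3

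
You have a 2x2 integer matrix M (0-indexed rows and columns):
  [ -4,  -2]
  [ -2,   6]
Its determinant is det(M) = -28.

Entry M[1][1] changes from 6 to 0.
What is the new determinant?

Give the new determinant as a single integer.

Answer: -4

Derivation:
det is linear in row 1: changing M[1][1] by delta changes det by delta * cofactor(1,1).
Cofactor C_11 = (-1)^(1+1) * minor(1,1) = -4
Entry delta = 0 - 6 = -6
Det delta = -6 * -4 = 24
New det = -28 + 24 = -4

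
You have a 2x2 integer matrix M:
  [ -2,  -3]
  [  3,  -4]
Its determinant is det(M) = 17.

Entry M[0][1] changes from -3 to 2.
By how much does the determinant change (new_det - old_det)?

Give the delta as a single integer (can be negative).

Cofactor C_01 = -3
Entry delta = 2 - -3 = 5
Det delta = entry_delta * cofactor = 5 * -3 = -15

Answer: -15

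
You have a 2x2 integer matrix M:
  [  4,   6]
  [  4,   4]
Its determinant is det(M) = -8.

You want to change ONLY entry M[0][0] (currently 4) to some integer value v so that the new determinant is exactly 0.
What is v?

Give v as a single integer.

det is linear in entry M[0][0]: det = old_det + (v - 4) * C_00
Cofactor C_00 = 4
Want det = 0: -8 + (v - 4) * 4 = 0
  (v - 4) = 8 / 4 = 2
  v = 4 + (2) = 6

Answer: 6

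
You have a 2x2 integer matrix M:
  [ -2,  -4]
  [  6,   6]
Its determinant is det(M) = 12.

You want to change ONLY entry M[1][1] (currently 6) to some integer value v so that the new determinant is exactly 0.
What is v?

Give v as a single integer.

det is linear in entry M[1][1]: det = old_det + (v - 6) * C_11
Cofactor C_11 = -2
Want det = 0: 12 + (v - 6) * -2 = 0
  (v - 6) = -12 / -2 = 6
  v = 6 + (6) = 12

Answer: 12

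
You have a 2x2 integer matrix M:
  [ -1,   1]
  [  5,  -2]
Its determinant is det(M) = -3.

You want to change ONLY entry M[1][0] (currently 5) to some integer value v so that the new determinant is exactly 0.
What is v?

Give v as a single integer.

det is linear in entry M[1][0]: det = old_det + (v - 5) * C_10
Cofactor C_10 = -1
Want det = 0: -3 + (v - 5) * -1 = 0
  (v - 5) = 3 / -1 = -3
  v = 5 + (-3) = 2

Answer: 2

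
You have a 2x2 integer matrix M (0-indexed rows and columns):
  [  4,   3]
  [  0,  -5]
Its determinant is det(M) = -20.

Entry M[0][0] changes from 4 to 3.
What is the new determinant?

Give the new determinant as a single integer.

Answer: -15

Derivation:
det is linear in row 0: changing M[0][0] by delta changes det by delta * cofactor(0,0).
Cofactor C_00 = (-1)^(0+0) * minor(0,0) = -5
Entry delta = 3 - 4 = -1
Det delta = -1 * -5 = 5
New det = -20 + 5 = -15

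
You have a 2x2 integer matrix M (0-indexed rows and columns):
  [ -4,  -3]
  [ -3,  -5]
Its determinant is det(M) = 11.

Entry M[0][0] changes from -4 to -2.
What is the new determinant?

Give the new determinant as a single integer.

det is linear in row 0: changing M[0][0] by delta changes det by delta * cofactor(0,0).
Cofactor C_00 = (-1)^(0+0) * minor(0,0) = -5
Entry delta = -2 - -4 = 2
Det delta = 2 * -5 = -10
New det = 11 + -10 = 1

Answer: 1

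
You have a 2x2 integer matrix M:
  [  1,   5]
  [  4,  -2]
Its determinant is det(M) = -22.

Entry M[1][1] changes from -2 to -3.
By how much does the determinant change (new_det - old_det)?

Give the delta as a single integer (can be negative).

Cofactor C_11 = 1
Entry delta = -3 - -2 = -1
Det delta = entry_delta * cofactor = -1 * 1 = -1

Answer: -1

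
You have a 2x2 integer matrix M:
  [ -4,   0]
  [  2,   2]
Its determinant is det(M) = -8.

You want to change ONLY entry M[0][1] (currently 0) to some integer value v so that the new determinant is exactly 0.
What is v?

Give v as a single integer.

Answer: -4

Derivation:
det is linear in entry M[0][1]: det = old_det + (v - 0) * C_01
Cofactor C_01 = -2
Want det = 0: -8 + (v - 0) * -2 = 0
  (v - 0) = 8 / -2 = -4
  v = 0 + (-4) = -4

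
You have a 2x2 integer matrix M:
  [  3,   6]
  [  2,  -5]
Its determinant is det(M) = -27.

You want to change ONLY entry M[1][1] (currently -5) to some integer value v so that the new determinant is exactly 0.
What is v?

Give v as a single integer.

det is linear in entry M[1][1]: det = old_det + (v - -5) * C_11
Cofactor C_11 = 3
Want det = 0: -27 + (v - -5) * 3 = 0
  (v - -5) = 27 / 3 = 9
  v = -5 + (9) = 4

Answer: 4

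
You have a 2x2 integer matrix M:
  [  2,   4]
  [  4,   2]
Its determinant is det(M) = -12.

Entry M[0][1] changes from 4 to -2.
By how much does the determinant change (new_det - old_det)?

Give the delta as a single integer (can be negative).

Answer: 24

Derivation:
Cofactor C_01 = -4
Entry delta = -2 - 4 = -6
Det delta = entry_delta * cofactor = -6 * -4 = 24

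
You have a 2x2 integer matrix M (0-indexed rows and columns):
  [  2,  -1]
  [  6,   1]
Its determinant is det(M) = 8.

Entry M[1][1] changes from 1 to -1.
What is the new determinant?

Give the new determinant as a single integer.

Answer: 4

Derivation:
det is linear in row 1: changing M[1][1] by delta changes det by delta * cofactor(1,1).
Cofactor C_11 = (-1)^(1+1) * minor(1,1) = 2
Entry delta = -1 - 1 = -2
Det delta = -2 * 2 = -4
New det = 8 + -4 = 4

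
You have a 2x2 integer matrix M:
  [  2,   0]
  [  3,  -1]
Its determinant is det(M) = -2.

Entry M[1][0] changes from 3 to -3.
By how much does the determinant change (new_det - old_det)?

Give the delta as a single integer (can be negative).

Cofactor C_10 = 0
Entry delta = -3 - 3 = -6
Det delta = entry_delta * cofactor = -6 * 0 = 0

Answer: 0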